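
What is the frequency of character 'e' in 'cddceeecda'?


Scanning 'cddceeecda' for 'e':
  Position 4: 'e' -> MATCH (count: 1)
  Position 5: 'e' -> MATCH (count: 2)
  Position 6: 'e' -> MATCH (count: 3)
Total occurrences of 'e': 3

3


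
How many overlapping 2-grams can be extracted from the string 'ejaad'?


String 'ejaad' has length L = 5.
Number of overlapping n-grams = L - n + 1
Substituting: 5 - 2 + 1 = 4

4


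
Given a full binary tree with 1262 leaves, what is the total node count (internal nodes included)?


Leaf nodes (terminals): 1262
Internal nodes = n - 1 = 1262 - 1 = 1261
Total = leaves + internal = 1262 + 1261 = 2523

2523


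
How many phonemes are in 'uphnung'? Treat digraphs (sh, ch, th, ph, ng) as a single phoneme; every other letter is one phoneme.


Parsing 'uphnung' greedily, digraphs first:
  'u' -> vowel phoneme (phonemes so far: 1)
  'ph' -> digraph (1 consonant phoneme) (phonemes so far: 2)
  'n' -> consonant phoneme (phonemes so far: 3)
  'u' -> vowel phoneme (phonemes so far: 4)
  'ng' -> digraph (1 consonant phoneme) (phonemes so far: 5)
Total phonemes: 5

5


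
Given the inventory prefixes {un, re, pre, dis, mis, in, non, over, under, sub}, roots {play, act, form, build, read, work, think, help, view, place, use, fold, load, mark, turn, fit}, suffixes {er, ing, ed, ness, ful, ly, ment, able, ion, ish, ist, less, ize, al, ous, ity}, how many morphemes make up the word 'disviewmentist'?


Segmenting 'disviewmentist' against the inventory:
  'dis' -> prefix (morpheme 1)
  'view' -> root (morpheme 2)
  'ment' -> suffix (morpheme 3)
  'ist' -> suffix (morpheme 4)
Total morphemes: 4

4


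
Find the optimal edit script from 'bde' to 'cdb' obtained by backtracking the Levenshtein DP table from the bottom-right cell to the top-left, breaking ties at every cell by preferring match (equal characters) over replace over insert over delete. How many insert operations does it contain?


Edit distance = 2. Backtracking from cell (3, 3) with preference match > replace > insert > delete,
then listing the resulting alignment 'bde' -> 'cdb' left to right:
  Step 1: replace b->c
  Step 2: keep 'd'
  Step 3: replace e->b
Total insertions: 0

0


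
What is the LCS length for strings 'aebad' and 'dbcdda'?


DP table for LCS of 'aebad' and 'dbcdda':
       d  b  c  d  d  a
    0  0  0  0  0  0  0
  a 0  0  0  0  0  0  1
  e 0  0  0  0  0  0  1
  b 0  0  1  1  1  1  1
  a 0  0  1  1  1  1  2
  d 0  1  1  1  2  2  2
LCS: 'ba'
LCS length = 2

2


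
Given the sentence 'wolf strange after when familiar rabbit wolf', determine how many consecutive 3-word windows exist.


Word trigrams from [7] words:
  Trigram 1: (wolf strange after)
  Trigram 2: (strange after when)
  Trigram 3: (after when familiar)
  Trigram 4: (when familiar rabbit)
  Trigram 5: (familiar rabbit wolf)
Total word trigrams: 7 - 2 = 5

5


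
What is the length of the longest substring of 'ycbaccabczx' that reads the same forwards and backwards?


Scanning 'ycbaccabczx' for palindromic substrings.
Substring at positions 1-8: 'cbaccabc'.
Check: reverse('cbaccabc') = 'cbaccabc' -> palindrome confirmed.
Neighbouring characters ('y' / 'z') break symmetry, so it cannot extend further.
No longer palindromic substring exists; longest length = 8

8


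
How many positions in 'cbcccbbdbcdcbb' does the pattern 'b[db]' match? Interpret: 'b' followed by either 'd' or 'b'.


Pattern: b[db] means 'b' followed by either 'd' or 'b'.
Scanning 'cbcccbbdbcdcbb' position-by-position:
  Pos 0: window 'cb' -> no
  Pos 1: window 'bc' -> no
  Pos 2: window 'cc' -> no
  Pos 3: window 'cc' -> no
  Pos 4: window 'cb' -> no
  Pos 5: window 'bb' -> MATCH
  Pos 6: window 'bd' -> MATCH
  Pos 7: window 'db' -> no
  Pos 8: window 'bc' -> no
  Pos 9: window 'cd' -> no
  Pos 10: window 'dc' -> no
  Pos 11: window 'cb' -> no
  Pos 12: window 'bb' -> MATCH
  Pos 13: window 'b' -> no
Total matches: 3

3


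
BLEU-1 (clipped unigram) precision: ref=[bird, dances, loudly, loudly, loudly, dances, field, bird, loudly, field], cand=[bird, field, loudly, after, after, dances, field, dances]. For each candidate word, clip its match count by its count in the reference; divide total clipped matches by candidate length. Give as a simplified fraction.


Reference word counts: {'bird': 2, 'dances': 2, 'field': 2, 'loudly': 4}
Checking each candidate word (with clipping):
  'bird' -> in reference (ref count 2, used 1/2) -> match (matches: 1)
  'field' -> in reference (ref count 2, used 1/2) -> match (matches: 2)
  'loudly' -> in reference (ref count 4, used 1/4) -> match (matches: 3)
  'after' -> not in reference -> no match (matches: 3)
  'after' -> not in reference -> no match (matches: 3)
  'dances' -> in reference (ref count 2, used 1/2) -> match (matches: 4)
  'field' -> in reference (ref count 2, used 2/2) -> match (matches: 5)
  'dances' -> in reference (ref count 2, used 2/2) -> match (matches: 6)
Clipped matches: 6, Candidate length: 8
Precision = 6/8 = 3/4

3/4


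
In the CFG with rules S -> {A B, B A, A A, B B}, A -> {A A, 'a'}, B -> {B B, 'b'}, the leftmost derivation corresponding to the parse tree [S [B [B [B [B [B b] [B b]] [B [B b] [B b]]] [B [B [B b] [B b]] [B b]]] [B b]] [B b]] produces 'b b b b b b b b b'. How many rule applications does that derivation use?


Every bracketed nonterminal node [X ...] in the tree is produced by exactly one rule application.
Reading the tree off as a leftmost derivation:
  Step 1: S  =>  B B   (applied S -> B B)
  Step 2: B B  =>  B B B   (applied B -> B B)
  Step 3: B B B  =>  B B B B   (applied B -> B B)
  Step 4: B B B B  =>  B B B B B   (applied B -> B B)
  Step 5: B B B B B  =>  B B B B B B   (applied B -> B B)
  Step 6: B B B B B B  =>  b B B B B B   (applied B -> b)
  Step 7: b B B B B B  =>  b b B B B B   (applied B -> b)
  Step 8: b b B B B B  =>  b b B B B B B   (applied B -> B B)
  Step 9: b b B B B B B  =>  b b b B B B B   (applied B -> b)
  Step 10: b b b B B B B  =>  b b b b B B B   (applied B -> b)
  Step 11: b b b b B B B  =>  b b b b B B B B   (applied B -> B B)
  Step 12: b b b b B B B B  =>  b b b b B B B B B   (applied B -> B B)
  Step 13: b b b b B B B B B  =>  b b b b b B B B B   (applied B -> b)
  Step 14: b b b b b B B B B  =>  b b b b b b B B B   (applied B -> b)
  Step 15: b b b b b b B B B  =>  b b b b b b b B B   (applied B -> b)
  Step 16: b b b b b b b B B  =>  b b b b b b b b B   (applied B -> b)
  Step 17: b b b b b b b b B  =>  b b b b b b b b b   (applied B -> b)
Final yield: b b b b b b b b b
Total rewrite steps: 17

17


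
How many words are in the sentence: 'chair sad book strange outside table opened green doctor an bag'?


Counting words by splitting on spaces:
  Word 1: 'chair'
  Word 2: 'sad'
  Word 3: 'book'
  Word 4: 'strange'
  Word 5: 'outside'
  Word 6: 'table'
  Word 7: 'opened'
  Word 8: 'green'
  Word 9: 'doctor'
  Word 10: 'an'
  Word 11: 'bag'
Total words: 11

11


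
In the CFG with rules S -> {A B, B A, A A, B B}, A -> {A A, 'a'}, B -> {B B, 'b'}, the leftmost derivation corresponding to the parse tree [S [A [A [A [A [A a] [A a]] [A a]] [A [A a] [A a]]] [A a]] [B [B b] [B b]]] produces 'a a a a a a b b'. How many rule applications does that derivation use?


Every bracketed nonterminal node [X ...] in the tree is produced by exactly one rule application.
Reading the tree off as a leftmost derivation:
  Step 1: S  =>  A B   (applied S -> A B)
  Step 2: A B  =>  A A B   (applied A -> A A)
  Step 3: A A B  =>  A A A B   (applied A -> A A)
  Step 4: A A A B  =>  A A A A B   (applied A -> A A)
  Step 5: A A A A B  =>  A A A A A B   (applied A -> A A)
  Step 6: A A A A A B  =>  a A A A A B   (applied A -> a)
  Step 7: a A A A A B  =>  a a A A A B   (applied A -> a)
  Step 8: a a A A A B  =>  a a a A A B   (applied A -> a)
  Step 9: a a a A A B  =>  a a a A A A B   (applied A -> A A)
  Step 10: a a a A A A B  =>  a a a a A A B   (applied A -> a)
  Step 11: a a a a A A B  =>  a a a a a A B   (applied A -> a)
  Step 12: a a a a a A B  =>  a a a a a a B   (applied A -> a)
  Step 13: a a a a a a B  =>  a a a a a a B B   (applied B -> B B)
  Step 14: a a a a a a B B  =>  a a a a a a b B   (applied B -> b)
  Step 15: a a a a a a b B  =>  a a a a a a b b   (applied B -> b)
Final yield: a a a a a a b b
Total rewrite steps: 15

15


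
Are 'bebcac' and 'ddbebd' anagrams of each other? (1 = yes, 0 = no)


Sort characters of 'bebcac': 'abbcce'
Sort characters of 'ddbebd': 'bbddde'
Sorted forms differ -> they are NOT anagrams
Result: 0

0


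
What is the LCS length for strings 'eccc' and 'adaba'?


DP table for LCS of 'eccc' and 'adaba':
       a  d  a  b  a
    0  0  0  0  0  0
  e 0  0  0  0  0  0
  c 0  0  0  0  0  0
  c 0  0  0  0  0  0
  c 0  0  0  0  0  0
LCS length = 0

0


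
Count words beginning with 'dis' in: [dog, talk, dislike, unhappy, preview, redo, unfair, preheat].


Checking each word for prefix 'dis':
  'dog' -> no (count: 0)
  'talk' -> no (count: 0)
  'dislike' -> YES, starts with 'dis' (count: 1)
  'unhappy' -> no (count: 1)
  'preview' -> no (count: 1)
  'redo' -> no (count: 1)
  'unfair' -> no (count: 1)
  'preheat' -> no (count: 1)
Total with prefix 'dis': 1

1


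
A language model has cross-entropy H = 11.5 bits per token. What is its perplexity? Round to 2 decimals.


Perplexity formula: PP = 2^H
H = 11.5
PP = 2^11.5
Decompose: 2^11.5 = 2^11 * 2^0.5 = 2^11 * sqrt(2)
2^11 = 2048, sqrt(2) ~ 1.4142136
PP ~ 2048 * 1.4142136 = 2896.3094528
Rounded to 2 decimals: 2896.31

2896.31


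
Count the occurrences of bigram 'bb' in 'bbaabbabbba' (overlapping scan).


Scanning 'bbaabbabbba' for bigram 'bb':
  Position 0: 'bb' -> MATCH
  Position 1: 'ba' -> no
  Position 2: 'aa' -> no
  Position 3: 'ab' -> no
  Position 4: 'bb' -> MATCH
  Position 5: 'ba' -> no
  Position 6: 'ab' -> no
  Position 7: 'bb' -> MATCH
  Position 8: 'bb' -> MATCH
  Position 9: 'ba' -> no
Total matches: 4

4


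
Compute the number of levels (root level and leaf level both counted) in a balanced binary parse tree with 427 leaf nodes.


In a balanced binary tree with n leaves the deepest leaf is ceil(log2(n)) edges below the root,
so counting node levels inclusive of root and leaves gives ceil(log2(n)) + 1 levels.
log2(427) = 8.7381
ceil(8.7381) = 9
levels = 9 + 1 = 10

10


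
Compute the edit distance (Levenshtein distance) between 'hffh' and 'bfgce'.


Building DP table for s1='hffh' (len 4) and s2='bfgce' (len 5):
       b  f  g  c  e
    0  1  2  3  4  5
  h 1  1  2  3  4  5
  f 2  2  1  2  3  4
  f 3  3  2  2  3  4
  h 4  4  3  3  3  4
Edit distance = dp[4][5] = 4

4


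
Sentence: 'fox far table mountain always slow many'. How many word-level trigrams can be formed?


Word trigrams from [7] words:
  Trigram 1: (fox far table)
  Trigram 2: (far table mountain)
  Trigram 3: (table mountain always)
  Trigram 4: (mountain always slow)
  Trigram 5: (always slow many)
Total word trigrams: 7 - 2 = 5

5


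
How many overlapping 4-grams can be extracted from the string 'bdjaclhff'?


String 'bdjaclhff' has length L = 9.
Number of overlapping n-grams = L - n + 1
Substituting: 9 - 4 + 1 = 6

6


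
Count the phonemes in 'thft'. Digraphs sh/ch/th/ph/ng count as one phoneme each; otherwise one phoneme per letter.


Parsing 'thft' greedily, digraphs first:
  'th' -> digraph (1 consonant phoneme) (phonemes so far: 1)
  'f' -> consonant phoneme (phonemes so far: 2)
  't' -> consonant phoneme (phonemes so far: 3)
Total phonemes: 3

3


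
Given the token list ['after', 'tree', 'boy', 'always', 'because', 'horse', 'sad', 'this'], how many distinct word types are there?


Listing all tokens and tracking unique types:
  Token 1: 'after' -> NEW (unique so far: 1)
  Token 2: 'tree' -> NEW (unique so far: 2)
  Token 3: 'boy' -> NEW (unique so far: 3)
  Token 4: 'always' -> NEW (unique so far: 4)
  Token 5: 'because' -> NEW (unique so far: 5)
  Token 6: 'horse' -> NEW (unique so far: 6)
  Token 7: 'sad' -> NEW (unique so far: 7)
  Token 8: 'this' -> NEW (unique so far: 8)
Unique types: ('after', 'always', 'because', 'boy', 'horse', 'sad', 'this', 'tree')
Vocabulary size: 8

8


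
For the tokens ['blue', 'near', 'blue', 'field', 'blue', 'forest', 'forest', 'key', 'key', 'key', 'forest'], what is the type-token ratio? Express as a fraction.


Tokens: 11
Unique types: ('blue', 'field', 'forest', 'key', 'near') = 5
TTR = 5/11
Already in lowest terms.

5/11


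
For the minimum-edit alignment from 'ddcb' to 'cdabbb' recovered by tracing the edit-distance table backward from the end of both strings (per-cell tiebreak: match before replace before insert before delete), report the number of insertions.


Edit distance = 4. Backtracking from cell (4, 6) with preference match > replace > insert > delete,
then listing the resulting alignment 'ddcb' -> 'cdabbb' left to right:
  Step 1: insert 'c' [insertion #1]
  Step 2: keep 'd'
  Step 3: insert 'a' [insertion #2]
  Step 4: replace d->b
  Step 5: replace c->b
  Step 6: keep 'b'
Total insertions: 2

2


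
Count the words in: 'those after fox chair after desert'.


Counting words by splitting on spaces:
  Word 1: 'those'
  Word 2: 'after'
  Word 3: 'fox'
  Word 4: 'chair'
  Word 5: 'after'
  Word 6: 'desert'
Total words: 6

6


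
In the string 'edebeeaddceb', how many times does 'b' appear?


Scanning 'edebeeaddceb' for 'b':
  Position 3: 'b' -> MATCH (count: 1)
  Position 11: 'b' -> MATCH (count: 2)
Total occurrences of 'b': 2

2


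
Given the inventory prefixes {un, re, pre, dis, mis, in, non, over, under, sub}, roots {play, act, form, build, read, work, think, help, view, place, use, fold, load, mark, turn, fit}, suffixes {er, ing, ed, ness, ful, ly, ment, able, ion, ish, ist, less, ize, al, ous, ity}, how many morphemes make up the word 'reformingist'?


Segmenting 'reformingist' against the inventory:
  're' -> prefix (morpheme 1)
  'form' -> root (morpheme 2)
  'ing' -> suffix (morpheme 3)
  'ist' -> suffix (morpheme 4)
Total morphemes: 4

4


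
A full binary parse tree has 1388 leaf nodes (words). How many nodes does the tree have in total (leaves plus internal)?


Leaf nodes (terminals): 1388
Internal nodes = n - 1 = 1388 - 1 = 1387
Total = leaves + internal = 1388 + 1387 = 2775

2775


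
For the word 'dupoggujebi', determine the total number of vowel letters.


Scanning each character of 'dupoggujebi':
  Position 1: 'd' -> consonant (running count: 0)
  Position 2: 'u' -> vowel (running count: 1)
  Position 3: 'p' -> consonant (running count: 1)
  Position 4: 'o' -> vowel (running count: 2)
  Position 5: 'g' -> consonant (running count: 2)
  Position 6: 'g' -> consonant (running count: 2)
  Position 7: 'u' -> vowel (running count: 3)
  Position 8: 'j' -> consonant (running count: 3)
  Position 9: 'e' -> vowel (running count: 4)
  Position 10: 'b' -> consonant (running count: 4)
  Position 11: 'i' -> vowel (running count: 5)
Total vowels: 5

5


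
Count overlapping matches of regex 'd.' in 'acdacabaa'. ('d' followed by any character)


Pattern: d. means 'd' followed by any character.
Scanning 'acdacabaa' position-by-position:
  Pos 0: window 'ac' -> no
  Pos 1: window 'cd' -> no
  Pos 2: window 'da' -> MATCH
  Pos 3: window 'ac' -> no
  Pos 4: window 'ca' -> no
  Pos 5: window 'ab' -> no
  Pos 6: window 'ba' -> no
  Pos 7: window 'aa' -> no
  Pos 8: window 'a' -> no
Total matches: 1

1


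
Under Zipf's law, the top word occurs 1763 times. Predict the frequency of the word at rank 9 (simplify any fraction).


Zipf's law: freq(rank) = f1 / rank
f1 = 1763, rank = 9
freq = 1763 / 9
GCD(1763, 9) = 1
Simplified: 1763/9

1763/9


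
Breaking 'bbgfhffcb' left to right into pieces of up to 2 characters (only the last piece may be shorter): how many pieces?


'bbgfhffcb' has 9 characters.
Chunking with max size 2:
  Chunk 1: 'bb' (positions 0-1)
  Chunk 2: 'gf' (positions 2-3)
  Chunk 3: 'hf' (positions 4-5)
  Chunk 4: 'fc' (positions 6-7)
  Chunk 5: 'b' (positions 8-8)
Total chunks: ceil(9 / 2) = 5

5


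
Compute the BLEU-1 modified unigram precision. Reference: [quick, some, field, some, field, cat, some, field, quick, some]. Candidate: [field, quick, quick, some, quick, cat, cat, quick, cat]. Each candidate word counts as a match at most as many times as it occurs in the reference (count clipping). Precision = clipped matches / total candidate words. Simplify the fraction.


Reference word counts: {'cat': 1, 'field': 3, 'quick': 2, 'some': 4}
Checking each candidate word (with clipping):
  'field' -> in reference (ref count 3, used 1/3) -> match (matches: 1)
  'quick' -> in reference (ref count 2, used 1/2) -> match (matches: 2)
  'quick' -> in reference (ref count 2, used 2/2) -> match (matches: 3)
  'some' -> in reference (ref count 4, used 1/4) -> match (matches: 4)
  'quick' -> ref count 2 already used up (2/2) -> clipped, no match (matches: 4)
  'cat' -> in reference (ref count 1, used 1/1) -> match (matches: 5)
  'cat' -> ref count 1 already used up (1/1) -> clipped, no match (matches: 5)
  'quick' -> ref count 2 already used up (2/2) -> clipped, no match (matches: 5)
  'cat' -> ref count 1 already used up (1/1) -> clipped, no match (matches: 5)
Clipped matches: 5, Candidate length: 9
Precision = 5/9

5/9


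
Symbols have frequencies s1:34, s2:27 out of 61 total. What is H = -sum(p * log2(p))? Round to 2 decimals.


Computing entropy H = -sum(p_i * log2(p_i)):
  s1: p = 34/61 = 0.5574, -p*log2(p) = 0.4700
  s2: p = 27/61 = 0.4426, -p*log2(p) = 0.5205
H = sum of terms = 0.9905
Rounded to 2 decimals: 0.99

0.99


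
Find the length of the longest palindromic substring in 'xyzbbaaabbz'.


Scanning 'xyzbbaaabbz' for palindromic substrings.
Substring at positions 2-10: 'zbbaaabbz'.
Check: reverse('zbbaaabbz') = 'zbbaaabbz' -> palindrome confirmed.
Neighbouring characters ('y' / '-') break symmetry, so it cannot extend further.
No longer palindromic substring exists; longest length = 9

9


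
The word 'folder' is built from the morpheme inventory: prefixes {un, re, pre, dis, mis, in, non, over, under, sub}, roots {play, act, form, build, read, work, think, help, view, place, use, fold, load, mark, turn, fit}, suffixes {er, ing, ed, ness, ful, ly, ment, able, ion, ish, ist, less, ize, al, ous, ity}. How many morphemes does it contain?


Segmenting 'folder' against the inventory:
  'fold' -> root (morpheme 1)
  'er' -> suffix (morpheme 2)
Total morphemes: 2

2


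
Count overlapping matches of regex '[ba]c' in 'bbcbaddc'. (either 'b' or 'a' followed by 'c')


Pattern: [ba]c means either 'b' or 'a' followed by 'c'.
Scanning 'bbcbaddc' position-by-position:
  Pos 0: window 'bb' -> no
  Pos 1: window 'bc' -> MATCH
  Pos 2: window 'cb' -> no
  Pos 3: window 'ba' -> no
  Pos 4: window 'ad' -> no
  Pos 5: window 'dd' -> no
  Pos 6: window 'dc' -> no
  Pos 7: window 'c' -> no
Total matches: 1

1


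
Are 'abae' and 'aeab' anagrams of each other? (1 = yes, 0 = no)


Sort characters of 'abae': 'aabe'
Sort characters of 'aeab': 'aabe'
Sorted forms match -> they ARE anagrams
Result: 1

1


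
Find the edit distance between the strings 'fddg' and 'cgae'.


Building DP table for s1='fddg' (len 4) and s2='cgae' (len 4):
       c  g  a  e
    0  1  2  3  4
  f 1  1  2  3  4
  d 2  2  2  3  4
  d 3  3  3  3  4
  g 4  4  3  4  4
Edit distance = dp[4][4] = 4

4


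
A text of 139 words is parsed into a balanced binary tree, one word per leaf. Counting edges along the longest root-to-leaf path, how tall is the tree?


In a balanced binary tree with n leaves the deepest leaf is ceil(log2(n)) edges below the root.
log2(139) = 7.1189
ceil(7.1189) = 8
height (edges) = 8

8


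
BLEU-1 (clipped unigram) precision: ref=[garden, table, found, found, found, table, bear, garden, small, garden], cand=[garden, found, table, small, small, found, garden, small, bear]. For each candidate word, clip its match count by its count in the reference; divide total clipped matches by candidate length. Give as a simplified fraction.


Reference word counts: {'bear': 1, 'found': 3, 'garden': 3, 'small': 1, 'table': 2}
Checking each candidate word (with clipping):
  'garden' -> in reference (ref count 3, used 1/3) -> match (matches: 1)
  'found' -> in reference (ref count 3, used 1/3) -> match (matches: 2)
  'table' -> in reference (ref count 2, used 1/2) -> match (matches: 3)
  'small' -> in reference (ref count 1, used 1/1) -> match (matches: 4)
  'small' -> ref count 1 already used up (1/1) -> clipped, no match (matches: 4)
  'found' -> in reference (ref count 3, used 2/3) -> match (matches: 5)
  'garden' -> in reference (ref count 3, used 2/3) -> match (matches: 6)
  'small' -> ref count 1 already used up (1/1) -> clipped, no match (matches: 6)
  'bear' -> in reference (ref count 1, used 1/1) -> match (matches: 7)
Clipped matches: 7, Candidate length: 9
Precision = 7/9

7/9


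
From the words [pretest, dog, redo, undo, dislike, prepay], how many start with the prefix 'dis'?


Checking each word for prefix 'dis':
  'pretest' -> no (count: 0)
  'dog' -> no (count: 0)
  'redo' -> no (count: 0)
  'undo' -> no (count: 0)
  'dislike' -> YES, starts with 'dis' (count: 1)
  'prepay' -> no (count: 1)
Total with prefix 'dis': 1

1


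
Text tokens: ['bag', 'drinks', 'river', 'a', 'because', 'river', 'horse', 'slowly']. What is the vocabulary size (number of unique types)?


Listing all tokens and tracking unique types:
  Token 1: 'bag' -> NEW (unique so far: 1)
  Token 2: 'drinks' -> NEW (unique so far: 2)
  Token 3: 'river' -> NEW (unique so far: 3)
  Token 4: 'a' -> NEW (unique so far: 4)
  Token 5: 'because' -> NEW (unique so far: 5)
  Token 6: 'river' -> duplicate (unique so far: 5)
  Token 7: 'horse' -> NEW (unique so far: 6)
  Token 8: 'slowly' -> NEW (unique so far: 7)
Unique types: ('a', 'bag', 'because', 'drinks', 'horse', 'river', 'slowly')
Vocabulary size: 7

7


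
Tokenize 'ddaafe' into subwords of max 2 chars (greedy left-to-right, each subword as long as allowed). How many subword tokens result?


'ddaafe' has 6 characters.
Chunking with max size 2:
  Chunk 1: 'dd' (positions 0-1)
  Chunk 2: 'aa' (positions 2-3)
  Chunk 3: 'fe' (positions 4-5)
Total chunks: ceil(6 / 2) = 3

3


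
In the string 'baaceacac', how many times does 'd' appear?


Scanning 'baaceacac' for 'd':
  No matches found.
Total occurrences of 'd': 0

0


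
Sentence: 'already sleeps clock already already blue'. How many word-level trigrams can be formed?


Word trigrams from [6] words:
  Trigram 1: (already sleeps clock)
  Trigram 2: (sleeps clock already)
  Trigram 3: (clock already already)
  Trigram 4: (already already blue)
Total word trigrams: 6 - 2 = 4

4


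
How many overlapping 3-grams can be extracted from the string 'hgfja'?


String 'hgfja' has length L = 5.
Number of overlapping n-grams = L - n + 1
Substituting: 5 - 3 + 1 = 3

3


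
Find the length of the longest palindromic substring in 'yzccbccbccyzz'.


Scanning 'yzccbccbccyzz' for palindromic substrings.
Substring at positions 2-9: 'ccbccbcc'.
Check: reverse('ccbccbcc') = 'ccbccbcc' -> palindrome confirmed.
Neighbouring characters ('z' / 'y') break symmetry, so it cannot extend further.
No longer palindromic substring exists; longest length = 8

8


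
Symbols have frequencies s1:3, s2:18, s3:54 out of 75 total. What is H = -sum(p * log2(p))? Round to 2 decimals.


Computing entropy H = -sum(p_i * log2(p_i)):
  s1: p = 3/75 = 0.0400, -p*log2(p) = 0.1858
  s2: p = 18/75 = 0.2400, -p*log2(p) = 0.4941
  s3: p = 54/75 = 0.7200, -p*log2(p) = 0.3412
H = sum of terms = 1.0211
Rounded to 2 decimals: 1.02

1.02


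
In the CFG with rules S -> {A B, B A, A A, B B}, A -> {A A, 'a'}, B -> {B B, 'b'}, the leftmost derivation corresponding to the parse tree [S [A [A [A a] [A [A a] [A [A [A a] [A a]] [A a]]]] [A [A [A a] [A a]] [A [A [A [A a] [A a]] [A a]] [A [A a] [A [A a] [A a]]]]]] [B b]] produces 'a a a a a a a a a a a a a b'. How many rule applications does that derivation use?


Every bracketed nonterminal node [X ...] in the tree is produced by exactly one rule application.
Reading the tree off as a leftmost derivation:
  Step 1: S  =>  A B   (applied S -> A B)
  Step 2: A B  =>  A A B   (applied A -> A A)
  Step 3: A A B  =>  A A A B   (applied A -> A A)
  Step 4: A A A B  =>  a A A B   (applied A -> a)
  Step 5: a A A B  =>  a A A A B   (applied A -> A A)
  Step 6: a A A A B  =>  a a A A B   (applied A -> a)
  Step 7: a a A A B  =>  a a A A A B   (applied A -> A A)
  Step 8: a a A A A B  =>  a a A A A A B   (applied A -> A A)
  Step 9: a a A A A A B  =>  a a a A A A B   (applied A -> a)
  Step 10: a a a A A A B  =>  a a a a A A B   (applied A -> a)
  Step 11: a a a a A A B  =>  a a a a a A B   (applied A -> a)
  Step 12: a a a a a A B  =>  a a a a a A A B   (applied A -> A A)
  Step 13: a a a a a A A B  =>  a a a a a A A A B   (applied A -> A A)
  Step 14: a a a a a A A A B  =>  a a a a a a A A B   (applied A -> a)
  Step 15: a a a a a a A A B  =>  a a a a a a a A B   (applied A -> a)
  Step 16: a a a a a a a A B  =>  a a a a a a a A A B   (applied A -> A A)
  Step 17: a a a a a a a A A B  =>  a a a a a a a A A A B   (applied A -> A A)
  Step 18: a a a a a a a A A A B  =>  a a a a a a a A A A A B   (applied A -> A A)
  Step 19: a a a a a a a A A A A B  =>  a a a a a a a a A A A B   (applied A -> a)
  Step 20: a a a a a a a a A A A B  =>  a a a a a a a a a A A B   (applied A -> a)
  Step 21: a a a a a a a a a A A B  =>  a a a a a a a a a a A B   (applied A -> a)
  Step 22: a a a a a a a a a a A B  =>  a a a a a a a a a a A A B   (applied A -> A A)
  Step 23: a a a a a a a a a a A A B  =>  a a a a a a a a a a a A B   (applied A -> a)
  Step 24: a a a a a a a a a a a A B  =>  a a a a a a a a a a a A A B   (applied A -> A A)
  Step 25: a a a a a a a a a a a A A B  =>  a a a a a a a a a a a a A B   (applied A -> a)
  Step 26: a a a a a a a a a a a a A B  =>  a a a a a a a a a a a a a B   (applied A -> a)
  Step 27: a a a a a a a a a a a a a B  =>  a a a a a a a a a a a a a b   (applied B -> b)
Final yield: a a a a a a a a a a a a a b
Total rewrite steps: 27

27


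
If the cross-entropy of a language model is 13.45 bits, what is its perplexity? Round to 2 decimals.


Perplexity formula: PP = 2^H
H = 13.45
PP = 2^13.45
Decompose: 2^13.45 = 2^13 * 2^0.45
2^13 = 8192, 2^0.45 ~ 1.3660403
PP ~ 8192 * 1.3660403 = 11190.6021376
Rounded to 2 decimals: 11190.60

11190.60


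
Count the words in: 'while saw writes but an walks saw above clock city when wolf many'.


Counting words by splitting on spaces:
  Word 1: 'while'
  Word 2: 'saw'
  Word 3: 'writes'
  Word 4: 'but'
  Word 5: 'an'
  Word 6: 'walks'
  Word 7: 'saw'
  Word 8: 'above'
  Word 9: 'clock'
  Word 10: 'city'
  Word 11: 'when'
  Word 12: 'wolf'
  Word 13: 'many'
Total words: 13

13


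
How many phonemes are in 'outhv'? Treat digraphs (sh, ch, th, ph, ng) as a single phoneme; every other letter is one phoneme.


Parsing 'outhv' greedily, digraphs first:
  'o' -> vowel phoneme (phonemes so far: 1)
  'u' -> vowel phoneme (phonemes so far: 2)
  'th' -> digraph (1 consonant phoneme) (phonemes so far: 3)
  'v' -> consonant phoneme (phonemes so far: 4)
Total phonemes: 4

4


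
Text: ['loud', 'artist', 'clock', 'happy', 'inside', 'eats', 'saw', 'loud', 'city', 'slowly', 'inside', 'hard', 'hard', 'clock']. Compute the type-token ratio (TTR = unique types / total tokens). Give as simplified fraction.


Tokens: 14
Unique types: ('artist', 'city', 'clock', 'eats', 'happy', 'hard', 'inside', 'loud', 'saw', 'slowly') = 10
TTR = 10/14
Simplify: divide both by 2 -> 5/7
TTR = 5/7

5/7


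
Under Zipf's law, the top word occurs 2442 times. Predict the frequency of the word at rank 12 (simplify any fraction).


Zipf's law: freq(rank) = f1 / rank
f1 = 2442, rank = 12
freq = 2442 / 12
GCD(2442, 12) = 6
Simplified: 407/2

407/2


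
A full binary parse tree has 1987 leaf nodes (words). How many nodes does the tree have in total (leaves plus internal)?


Leaf nodes (terminals): 1987
Internal nodes = n - 1 = 1987 - 1 = 1986
Total = leaves + internal = 1987 + 1986 = 3973

3973


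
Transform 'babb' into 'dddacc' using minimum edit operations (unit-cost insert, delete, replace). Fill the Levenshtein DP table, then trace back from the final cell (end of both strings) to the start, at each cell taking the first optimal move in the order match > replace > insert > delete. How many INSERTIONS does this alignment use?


Edit distance = 5. Backtracking from cell (4, 6) with preference match > replace > insert > delete,
then listing the resulting alignment 'babb' -> 'dddacc' left to right:
  Step 1: insert 'd' [insertion #1]
  Step 2: insert 'd' [insertion #2]
  Step 3: replace b->d
  Step 4: keep 'a'
  Step 5: replace b->c
  Step 6: replace b->c
Total insertions: 2

2


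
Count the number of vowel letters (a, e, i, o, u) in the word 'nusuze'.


Scanning each character of 'nusuze':
  Position 1: 'n' -> consonant (running count: 0)
  Position 2: 'u' -> vowel (running count: 1)
  Position 3: 's' -> consonant (running count: 1)
  Position 4: 'u' -> vowel (running count: 2)
  Position 5: 'z' -> consonant (running count: 2)
  Position 6: 'e' -> vowel (running count: 3)
Total vowels: 3

3


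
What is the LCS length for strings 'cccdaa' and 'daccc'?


DP table for LCS of 'cccdaa' and 'daccc':
       d  a  c  c  c
    0  0  0  0  0  0
  c 0  0  0  1  1  1
  c 0  0  0  1  2  2
  c 0  0  0  1  2  3
  d 0  1  1  1  2  3
  a 0  1  2  2  2  3
  a 0  1  2  2  2  3
LCS: 'ccc'
LCS length = 3

3


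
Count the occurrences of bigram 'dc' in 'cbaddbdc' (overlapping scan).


Scanning 'cbaddbdc' for bigram 'dc':
  Position 0: 'cb' -> no
  Position 1: 'ba' -> no
  Position 2: 'ad' -> no
  Position 3: 'dd' -> no
  Position 4: 'db' -> no
  Position 5: 'bd' -> no
  Position 6: 'dc' -> MATCH
Total matches: 1

1


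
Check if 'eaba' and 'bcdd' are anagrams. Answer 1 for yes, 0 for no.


Sort characters of 'eaba': 'aabe'
Sort characters of 'bcdd': 'bcdd'
Sorted forms differ -> they are NOT anagrams
Result: 0

0


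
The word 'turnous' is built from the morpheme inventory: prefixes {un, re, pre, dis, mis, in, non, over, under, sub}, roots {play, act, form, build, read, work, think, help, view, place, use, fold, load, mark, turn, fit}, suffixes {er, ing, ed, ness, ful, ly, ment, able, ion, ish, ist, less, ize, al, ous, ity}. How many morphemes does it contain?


Segmenting 'turnous' against the inventory:
  'turn' -> root (morpheme 1)
  'ous' -> suffix (morpheme 2)
Total morphemes: 2

2


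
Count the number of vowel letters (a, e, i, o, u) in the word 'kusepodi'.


Scanning each character of 'kusepodi':
  Position 1: 'k' -> consonant (running count: 0)
  Position 2: 'u' -> vowel (running count: 1)
  Position 3: 's' -> consonant (running count: 1)
  Position 4: 'e' -> vowel (running count: 2)
  Position 5: 'p' -> consonant (running count: 2)
  Position 6: 'o' -> vowel (running count: 3)
  Position 7: 'd' -> consonant (running count: 3)
  Position 8: 'i' -> vowel (running count: 4)
Total vowels: 4

4


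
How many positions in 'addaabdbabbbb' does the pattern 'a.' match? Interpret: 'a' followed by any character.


Pattern: a. means 'a' followed by any character.
Scanning 'addaabdbabbbb' position-by-position:
  Pos 0: window 'ad' -> MATCH
  Pos 1: window 'dd' -> no
  Pos 2: window 'da' -> no
  Pos 3: window 'aa' -> MATCH
  Pos 4: window 'ab' -> MATCH
  Pos 5: window 'bd' -> no
  Pos 6: window 'db' -> no
  Pos 7: window 'ba' -> no
  Pos 8: window 'ab' -> MATCH
  Pos 9: window 'bb' -> no
  Pos 10: window 'bb' -> no
  Pos 11: window 'bb' -> no
  Pos 12: window 'b' -> no
Total matches: 4

4


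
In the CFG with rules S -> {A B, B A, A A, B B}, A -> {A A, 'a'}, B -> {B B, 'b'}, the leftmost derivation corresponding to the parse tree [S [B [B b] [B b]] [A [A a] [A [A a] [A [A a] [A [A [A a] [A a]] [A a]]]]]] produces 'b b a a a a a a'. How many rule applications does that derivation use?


Every bracketed nonterminal node [X ...] in the tree is produced by exactly one rule application.
Reading the tree off as a leftmost derivation:
  Step 1: S  =>  B A   (applied S -> B A)
  Step 2: B A  =>  B B A   (applied B -> B B)
  Step 3: B B A  =>  b B A   (applied B -> b)
  Step 4: b B A  =>  b b A   (applied B -> b)
  Step 5: b b A  =>  b b A A   (applied A -> A A)
  Step 6: b b A A  =>  b b a A   (applied A -> a)
  Step 7: b b a A  =>  b b a A A   (applied A -> A A)
  Step 8: b b a A A  =>  b b a a A   (applied A -> a)
  Step 9: b b a a A  =>  b b a a A A   (applied A -> A A)
  Step 10: b b a a A A  =>  b b a a a A   (applied A -> a)
  Step 11: b b a a a A  =>  b b a a a A A   (applied A -> A A)
  Step 12: b b a a a A A  =>  b b a a a A A A   (applied A -> A A)
  Step 13: b b a a a A A A  =>  b b a a a a A A   (applied A -> a)
  Step 14: b b a a a a A A  =>  b b a a a a a A   (applied A -> a)
  Step 15: b b a a a a a A  =>  b b a a a a a a   (applied A -> a)
Final yield: b b a a a a a a
Total rewrite steps: 15

15


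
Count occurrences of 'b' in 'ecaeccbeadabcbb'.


Scanning 'ecaeccbeadabcbb' for 'b':
  Position 6: 'b' -> MATCH (count: 1)
  Position 11: 'b' -> MATCH (count: 2)
  Position 13: 'b' -> MATCH (count: 3)
  Position 14: 'b' -> MATCH (count: 4)
Total occurrences of 'b': 4

4


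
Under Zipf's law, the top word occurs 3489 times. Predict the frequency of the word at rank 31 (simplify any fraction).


Zipf's law: freq(rank) = f1 / rank
f1 = 3489, rank = 31
freq = 3489 / 31
GCD(3489, 31) = 1
Simplified: 3489/31

3489/31


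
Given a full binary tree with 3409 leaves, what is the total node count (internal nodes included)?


Leaf nodes (terminals): 3409
Internal nodes = n - 1 = 3409 - 1 = 3408
Total = leaves + internal = 3409 + 3408 = 6817

6817


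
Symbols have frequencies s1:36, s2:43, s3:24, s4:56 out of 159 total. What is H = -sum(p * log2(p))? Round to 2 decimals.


Computing entropy H = -sum(p_i * log2(p_i)):
  s1: p = 36/159 = 0.2264, -p*log2(p) = 0.4852
  s2: p = 43/159 = 0.2704, -p*log2(p) = 0.5102
  s3: p = 24/159 = 0.1509, -p*log2(p) = 0.4118
  s4: p = 56/159 = 0.3522, -p*log2(p) = 0.5302
H = sum of terms = 1.9374
Rounded to 2 decimals: 1.94

1.94


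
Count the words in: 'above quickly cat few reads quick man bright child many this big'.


Counting words by splitting on spaces:
  Word 1: 'above'
  Word 2: 'quickly'
  Word 3: 'cat'
  Word 4: 'few'
  Word 5: 'reads'
  Word 6: 'quick'
  Word 7: 'man'
  Word 8: 'bright'
  Word 9: 'child'
  Word 10: 'many'
  Word 11: 'this'
  Word 12: 'big'
Total words: 12

12


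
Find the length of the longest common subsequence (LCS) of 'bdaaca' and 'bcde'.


DP table for LCS of 'bdaaca' and 'bcde':
       b  c  d  e
    0  0  0  0  0
  b 0  1  1  1  1
  d 0  1  1  2  2
  a 0  1  1  2  2
  a 0  1  1  2  2
  c 0  1  2  2  2
  a 0  1  2  2  2
LCS: 'bd'
LCS length = 2

2


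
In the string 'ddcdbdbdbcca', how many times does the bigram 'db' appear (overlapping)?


Scanning 'ddcdbdbdbcca' for bigram 'db':
  Position 0: 'dd' -> no
  Position 1: 'dc' -> no
  Position 2: 'cd' -> no
  Position 3: 'db' -> MATCH
  Position 4: 'bd' -> no
  Position 5: 'db' -> MATCH
  Position 6: 'bd' -> no
  Position 7: 'db' -> MATCH
  Position 8: 'bc' -> no
  Position 9: 'cc' -> no
  Position 10: 'ca' -> no
Total matches: 3

3


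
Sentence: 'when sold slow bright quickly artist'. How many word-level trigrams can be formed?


Word trigrams from [6] words:
  Trigram 1: (when sold slow)
  Trigram 2: (sold slow bright)
  Trigram 3: (slow bright quickly)
  Trigram 4: (bright quickly artist)
Total word trigrams: 6 - 2 = 4

4


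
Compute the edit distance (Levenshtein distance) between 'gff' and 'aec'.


Building DP table for s1='gff' (len 3) and s2='aec' (len 3):
       a  e  c
    0  1  2  3
  g 1  1  2  3
  f 2  2  2  3
  f 3  3  3  3
Edit distance = dp[3][3] = 3

3


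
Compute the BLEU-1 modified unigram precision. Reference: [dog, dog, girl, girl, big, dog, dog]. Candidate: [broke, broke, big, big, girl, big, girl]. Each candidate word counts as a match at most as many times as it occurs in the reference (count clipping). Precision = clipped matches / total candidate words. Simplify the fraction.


Reference word counts: {'big': 1, 'dog': 4, 'girl': 2}
Checking each candidate word (with clipping):
  'broke' -> not in reference -> no match (matches: 0)
  'broke' -> not in reference -> no match (matches: 0)
  'big' -> in reference (ref count 1, used 1/1) -> match (matches: 1)
  'big' -> ref count 1 already used up (1/1) -> clipped, no match (matches: 1)
  'girl' -> in reference (ref count 2, used 1/2) -> match (matches: 2)
  'big' -> ref count 1 already used up (1/1) -> clipped, no match (matches: 2)
  'girl' -> in reference (ref count 2, used 2/2) -> match (matches: 3)
Clipped matches: 3, Candidate length: 7
Precision = 3/7

3/7


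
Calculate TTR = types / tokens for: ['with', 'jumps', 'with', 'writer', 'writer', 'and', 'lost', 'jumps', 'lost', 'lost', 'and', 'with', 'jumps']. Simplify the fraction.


Tokens: 13
Unique types: ('and', 'jumps', 'lost', 'with', 'writer') = 5
TTR = 5/13
Already in lowest terms.

5/13


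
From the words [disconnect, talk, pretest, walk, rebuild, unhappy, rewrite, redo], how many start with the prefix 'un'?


Checking each word for prefix 'un':
  'disconnect' -> no (count: 0)
  'talk' -> no (count: 0)
  'pretest' -> no (count: 0)
  'walk' -> no (count: 0)
  'rebuild' -> no (count: 0)
  'unhappy' -> YES, starts with 'un' (count: 1)
  'rewrite' -> no (count: 1)
  'redo' -> no (count: 1)
Total with prefix 'un': 1

1


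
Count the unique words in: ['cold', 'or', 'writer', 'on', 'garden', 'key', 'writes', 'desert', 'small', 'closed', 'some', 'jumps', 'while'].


Listing all tokens and tracking unique types:
  Token 1: 'cold' -> NEW (unique so far: 1)
  Token 2: 'or' -> NEW (unique so far: 2)
  Token 3: 'writer' -> NEW (unique so far: 3)
  Token 4: 'on' -> NEW (unique so far: 4)
  Token 5: 'garden' -> NEW (unique so far: 5)
  Token 6: 'key' -> NEW (unique so far: 6)
  Token 7: 'writes' -> NEW (unique so far: 7)
  Token 8: 'desert' -> NEW (unique so far: 8)
  Token 9: 'small' -> NEW (unique so far: 9)
  Token 10: 'closed' -> NEW (unique so far: 10)
  Token 11: 'some' -> NEW (unique so far: 11)
  Token 12: 'jumps' -> NEW (unique so far: 12)
  Token 13: 'while' -> NEW (unique so far: 13)
Unique types: ('closed', 'cold', 'desert', 'garden', 'jumps', 'key', 'on', 'or', 'small', 'some', 'while', 'writer', 'writes')
Vocabulary size: 13

13


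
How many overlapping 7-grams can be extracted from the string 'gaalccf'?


String 'gaalccf' has length L = 7.
Number of overlapping n-grams = L - n + 1
Substituting: 7 - 7 + 1 = 1

1


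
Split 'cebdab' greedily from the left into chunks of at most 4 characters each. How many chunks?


'cebdab' has 6 characters.
Chunking with max size 4:
  Chunk 1: 'cebd' (positions 0-3)
  Chunk 2: 'ab' (positions 4-5)
Total chunks: ceil(6 / 4) = 2

2


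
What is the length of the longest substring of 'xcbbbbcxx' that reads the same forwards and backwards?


Scanning 'xcbbbbcxx' for palindromic substrings.
Substring at positions 0-7: 'xcbbbbcx'.
Check: reverse('xcbbbbcx') = 'xcbbbbcx' -> palindrome confirmed.
Neighbouring characters ('-' / 'x') break symmetry, so it cannot extend further.
No longer palindromic substring exists; longest length = 8

8


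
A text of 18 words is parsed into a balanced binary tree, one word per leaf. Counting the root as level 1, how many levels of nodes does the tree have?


In a balanced binary tree with n leaves the deepest leaf is ceil(log2(n)) edges below the root,
so counting node levels inclusive of root and leaves gives ceil(log2(n)) + 1 levels.
log2(18) = 4.1699
ceil(4.1699) = 5
levels = 5 + 1 = 6

6


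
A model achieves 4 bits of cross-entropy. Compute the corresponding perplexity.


Perplexity formula: PP = 2^H
H = 4
PP = 2^4
Steps: 2^1 = 2, 2^2 = 4, 2^3 = 8, 2^4 = 16
PP = 16

16


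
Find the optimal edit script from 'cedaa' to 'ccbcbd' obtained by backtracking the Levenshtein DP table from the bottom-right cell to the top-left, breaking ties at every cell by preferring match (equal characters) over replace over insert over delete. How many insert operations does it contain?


Edit distance = 5. Backtracking from cell (5, 6) with preference match > replace > insert > delete,
then listing the resulting alignment 'cedaa' -> 'ccbcbd' left to right:
  Step 1: insert 'c' [insertion #1]
  Step 2: keep 'c'
  Step 3: replace e->b
  Step 4: replace d->c
  Step 5: replace a->b
  Step 6: replace a->d
Total insertions: 1

1
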